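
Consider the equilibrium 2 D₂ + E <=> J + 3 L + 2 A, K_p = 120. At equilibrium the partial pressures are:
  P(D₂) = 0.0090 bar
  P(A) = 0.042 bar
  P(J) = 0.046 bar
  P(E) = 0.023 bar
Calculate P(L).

At equilibrium, K_p = P(J)·P(L)³·P(A)² / (P(D₂)²·P(E)) = 120.
(0.046)·(P(L))³·(0.042)² / ((0.0090)²·(0.023)) = 120
P(L)³ = 2.76 ⇒ P(L) = 1.4 bar

P(L) = 1.4 bar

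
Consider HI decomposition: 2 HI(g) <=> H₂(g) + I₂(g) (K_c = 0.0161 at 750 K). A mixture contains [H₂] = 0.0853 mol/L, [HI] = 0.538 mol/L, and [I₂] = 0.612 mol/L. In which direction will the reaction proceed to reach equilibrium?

Q_c = [H₂]·[I₂] / [HI]² = (0.0853)·(0.612) / (0.538)² = 0.180
Q_c = 0.180 > K_c = 0.0161, so the reverse reaction proceeds.

to the left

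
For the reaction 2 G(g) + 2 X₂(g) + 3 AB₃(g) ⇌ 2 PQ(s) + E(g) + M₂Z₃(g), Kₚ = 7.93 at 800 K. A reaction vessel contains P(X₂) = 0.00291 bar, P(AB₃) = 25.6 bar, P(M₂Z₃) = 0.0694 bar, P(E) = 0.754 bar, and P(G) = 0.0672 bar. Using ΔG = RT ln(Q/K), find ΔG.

(PQ is a pure solid — omitted from Qₚ.)
Qₚ = P(E)·P(M₂Z₃) / (P(G)²·P(X₂)²·P(AB₃)³) = (0.754)·(0.0694) / ((0.0672)²·(0.00291)²·(25.6)³) = 81.6
ΔG = RT ln(Qₚ/Kₚ) = (8.314 J mol⁻¹ K⁻¹)(800 K) × ln(81.6/7.93)
   = (6.651 kJ/mol)(2.331) = 15.5 kJ/mol
ΔG > 0, so the forward reaction is non-spontaneous (proceeds in reverse).

ΔG = 15.5 kJ/mol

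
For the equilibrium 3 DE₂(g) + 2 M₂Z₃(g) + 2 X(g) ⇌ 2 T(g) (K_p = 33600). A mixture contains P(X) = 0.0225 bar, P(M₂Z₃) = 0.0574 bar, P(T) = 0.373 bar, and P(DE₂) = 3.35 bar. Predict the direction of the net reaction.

Q_p = P(T)² / (P(DE₂)³·P(M₂Z₃)²·P(X)²) = (0.373)² / ((3.35)³·(0.0574)²·(0.0225)²) = 2220
Q_p = 2220 < K_p = 33600, so the forward reaction proceeds.

in the forward direction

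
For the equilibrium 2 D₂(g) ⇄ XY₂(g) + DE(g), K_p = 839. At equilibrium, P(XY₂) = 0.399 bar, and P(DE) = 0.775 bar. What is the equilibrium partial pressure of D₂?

P(D₂) = 0.0192 bar

At equilibrium, K_p = P(XY₂)·P(DE) / P(D₂)² = 839.
(0.399)·(0.775) / (P(D₂))² = 839
P(D₂)² = 3.69×10⁻⁴ ⇒ P(D₂) = 0.0192 bar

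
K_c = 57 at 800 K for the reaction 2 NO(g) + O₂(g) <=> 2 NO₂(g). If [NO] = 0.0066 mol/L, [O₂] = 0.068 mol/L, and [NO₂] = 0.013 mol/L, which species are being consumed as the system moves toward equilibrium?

Q_c = [NO₂]² / ([NO]²·[O₂]) = (0.013)² / ((0.0066)²·(0.068)) = 57
Q_c = 57 = K_c; the system is at equilibrium.

none (at equilibrium)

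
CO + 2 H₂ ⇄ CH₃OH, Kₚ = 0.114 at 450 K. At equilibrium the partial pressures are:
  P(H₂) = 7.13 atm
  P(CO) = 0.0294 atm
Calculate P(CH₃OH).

P(CH₃OH) = 0.170 atm

At equilibrium, Kₚ = P(CH₃OH) / (P(CO)·P(H₂)²) = 0.114.
(P(CH₃OH)) / ((0.0294)·(7.13)²) = 0.114
P(CH₃OH) = 0.170 atm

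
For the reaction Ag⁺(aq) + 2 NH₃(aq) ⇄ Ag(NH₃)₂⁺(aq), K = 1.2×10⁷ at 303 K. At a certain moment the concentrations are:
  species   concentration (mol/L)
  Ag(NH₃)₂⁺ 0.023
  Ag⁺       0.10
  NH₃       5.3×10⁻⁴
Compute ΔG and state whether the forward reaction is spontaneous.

ΔG = -6.76 kJ/mol; the forward reaction is spontaneous

Q = [Ag(NH₃)₂⁺] / ([Ag⁺]·[NH₃]²) = (0.023) / ((0.10)·(5.3×10⁻⁴)²) = 8.19×10⁵
ΔG = RT ln(Q/K) = (8.314 J mol⁻¹ K⁻¹)(303 K) × ln(8.19×10⁵/1.2×10⁷)
   = (2.519 kJ/mol)(-2.685) = -6.76 kJ/mol
ΔG < 0, so the forward reaction is spontaneous (proceeds forward).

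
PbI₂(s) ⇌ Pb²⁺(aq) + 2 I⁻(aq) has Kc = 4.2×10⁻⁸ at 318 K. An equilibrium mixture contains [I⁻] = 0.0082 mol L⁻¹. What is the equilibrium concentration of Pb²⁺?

(PbI₂ is a pure solid — omitted from Kc.)
At equilibrium, Kc = [Pb²⁺]·[I⁻]² = 4.2×10⁻⁸.
([Pb²⁺])·(0.0082)² = 4.2×10⁻⁸
[Pb²⁺] = 6.25×10⁻⁴ = 6.2×10⁻⁴ mol L⁻¹

[Pb²⁺] = 6.2×10⁻⁴ mol L⁻¹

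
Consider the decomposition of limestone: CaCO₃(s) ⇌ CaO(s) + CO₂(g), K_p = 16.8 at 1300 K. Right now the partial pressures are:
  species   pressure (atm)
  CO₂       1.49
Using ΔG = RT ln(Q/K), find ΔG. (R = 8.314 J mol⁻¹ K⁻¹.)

ΔG = -26.2 kJ/mol

(CaCO₃, CaO are pure solids — omitted from Q_p.)
Q_p = P(CO₂) = 1.49
ΔG = RT ln(Q_p/K_p) = (8.314 J mol⁻¹ K⁻¹)(1300 K) × ln(1.49/16.8)
   = (10.81 kJ/mol)(-2.423) = -26.2 kJ/mol
ΔG < 0, so the forward reaction is spontaneous (proceeds forward).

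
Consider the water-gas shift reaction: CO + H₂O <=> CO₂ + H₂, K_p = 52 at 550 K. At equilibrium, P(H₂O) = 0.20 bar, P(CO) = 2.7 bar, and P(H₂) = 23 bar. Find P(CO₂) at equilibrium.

At equilibrium, K_p = P(CO₂)·P(H₂) / (P(CO)·P(H₂O)) = 52.
(P(CO₂))·(23) / ((2.7)·(0.20)) = 52
P(CO₂) = 1.22 = 1.2 bar

P(CO₂) = 1.2 bar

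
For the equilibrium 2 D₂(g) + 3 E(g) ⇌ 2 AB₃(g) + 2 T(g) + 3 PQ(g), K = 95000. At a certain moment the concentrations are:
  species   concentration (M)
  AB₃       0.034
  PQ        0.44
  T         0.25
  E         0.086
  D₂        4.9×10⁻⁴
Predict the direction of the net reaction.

Q = [AB₃]²·[T]²·[PQ]³ / ([D₂]²·[E]³) = (0.034)²·(0.25)²·(0.44)³ / ((4.9×10⁻⁴)²·(0.086)³) = 40000
Q = 40000 < K = 95000, so the forward reaction proceeds.

forward (toward products)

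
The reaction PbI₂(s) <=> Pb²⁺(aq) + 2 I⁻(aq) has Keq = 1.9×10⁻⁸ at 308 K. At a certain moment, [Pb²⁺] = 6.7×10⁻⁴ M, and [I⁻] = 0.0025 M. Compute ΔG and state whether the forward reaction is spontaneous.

ΔG = -3.87 kJ/mol; the forward reaction is spontaneous

(PbI₂ is a pure solid — omitted from Q.)
Q = [Pb²⁺]·[I⁻]² = (6.7×10⁻⁴)·(0.0025)² = 4.19×10⁻⁹
ΔG = RT ln(Q/Keq) = (8.314 J mol⁻¹ K⁻¹)(308 K) × ln(4.19×10⁻⁹/1.9×10⁻⁸)
   = (2.561 kJ/mol)(-1.512) = -3.87 kJ/mol
ΔG < 0, so the forward reaction is spontaneous (proceeds forward).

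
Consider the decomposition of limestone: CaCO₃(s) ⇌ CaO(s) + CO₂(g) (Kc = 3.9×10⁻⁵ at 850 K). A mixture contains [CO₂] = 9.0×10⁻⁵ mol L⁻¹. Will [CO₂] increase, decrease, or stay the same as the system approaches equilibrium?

(CaCO₃, CaO are pure solids — omitted from Qc.)
Qc = [CO₂] = 9.0×10⁻⁵
Qc = 9.0×10⁻⁵ > Kc = 3.9×10⁻⁵: net reverse reaction.
CO₂ is a product, so it decreases.

decrease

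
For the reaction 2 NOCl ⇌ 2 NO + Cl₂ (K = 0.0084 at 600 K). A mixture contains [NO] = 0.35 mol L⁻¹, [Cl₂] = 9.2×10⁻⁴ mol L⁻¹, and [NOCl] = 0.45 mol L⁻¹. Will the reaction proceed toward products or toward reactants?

Q = [NO]²·[Cl₂] / [NOCl]² = (0.35)²·(9.2×10⁻⁴) / (0.45)² = 5.6×10⁻⁴
Q = 5.6×10⁻⁴ < K = 0.0084, so the forward reaction proceeds.

forward (toward products)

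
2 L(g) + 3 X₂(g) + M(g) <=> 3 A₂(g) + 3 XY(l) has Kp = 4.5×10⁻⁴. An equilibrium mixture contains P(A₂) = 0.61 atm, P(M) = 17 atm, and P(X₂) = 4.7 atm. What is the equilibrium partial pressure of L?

P(L) = 0.53 atm

(XY is a pure liquid — omitted from Kp.)
At equilibrium, Kp = P(A₂)³ / (P(L)²·P(X₂)³·P(M)) = 4.5×10⁻⁴.
(0.61)³ / ((P(L))²·(4.7)³·(17)) = 4.5×10⁻⁴
P(L)² = 0.286 ⇒ P(L) = 0.53 atm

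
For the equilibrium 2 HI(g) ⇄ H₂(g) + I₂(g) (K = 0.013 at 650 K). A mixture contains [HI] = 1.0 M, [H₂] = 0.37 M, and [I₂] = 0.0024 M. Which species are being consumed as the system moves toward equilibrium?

HI (reactants)

Q = [H₂]·[I₂] / [HI]² = (0.37)·(0.0024) / (1.0)² = 8.9×10⁻⁴
Q = 8.9×10⁻⁴ < K = 0.013: net forward reaction.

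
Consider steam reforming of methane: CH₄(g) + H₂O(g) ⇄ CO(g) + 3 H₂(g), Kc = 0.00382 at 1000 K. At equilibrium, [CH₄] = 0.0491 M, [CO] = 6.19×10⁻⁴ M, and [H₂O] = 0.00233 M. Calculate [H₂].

[H₂] = 0.0890 M

At equilibrium, Kc = [CO]·[H₂]³ / ([CH₄]·[H₂O]) = 0.00382.
(6.19×10⁻⁴)·([H₂])³ / ((0.0491)·(0.00233)) = 0.00382
[H₂]³ = 7.06×10⁻⁴ ⇒ [H₂] = 0.0890 M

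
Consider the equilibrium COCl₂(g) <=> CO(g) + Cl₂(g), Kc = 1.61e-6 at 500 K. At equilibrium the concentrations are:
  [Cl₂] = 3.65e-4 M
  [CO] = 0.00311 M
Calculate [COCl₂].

At equilibrium, Kc = [CO]·[Cl₂] / [COCl₂] = 1.61e-6.
(0.00311)·(3.65e-4) / ([COCl₂]) = 1.61e-6
[COCl₂] = 0.705 M

[COCl₂] = 0.705 M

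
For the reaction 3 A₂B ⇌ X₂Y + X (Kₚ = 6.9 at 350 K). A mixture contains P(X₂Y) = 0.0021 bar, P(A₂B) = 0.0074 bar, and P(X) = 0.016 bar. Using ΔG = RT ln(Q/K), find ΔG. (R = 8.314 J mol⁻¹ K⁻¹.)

Qₚ = P(X₂Y)·P(X) / P(A₂B)³ = (0.0021)·(0.016) / (0.0074)³ = 82.9
ΔG = RT ln(Qₚ/Kₚ) = (8.314 J mol⁻¹ K⁻¹)(350 K) × ln(82.9/6.9)
   = (2.910 kJ/mol)(2.486) = 7.23 kJ/mol
ΔG > 0, so the forward reaction is non-spontaneous (proceeds in reverse).

ΔG = 7.23 kJ/mol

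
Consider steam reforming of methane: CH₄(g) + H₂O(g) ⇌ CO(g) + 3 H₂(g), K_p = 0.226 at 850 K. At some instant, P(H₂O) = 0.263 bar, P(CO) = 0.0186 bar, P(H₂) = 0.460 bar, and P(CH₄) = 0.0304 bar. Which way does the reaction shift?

Q_p = P(CO)·P(H₂)³ / (P(CH₄)·P(H₂O)) = (0.0186)·(0.460)³ / ((0.0304)·(0.263)) = 0.226
Q_p = 0.226 = K_p, so the system is already at equilibrium.

no net change (already at equilibrium)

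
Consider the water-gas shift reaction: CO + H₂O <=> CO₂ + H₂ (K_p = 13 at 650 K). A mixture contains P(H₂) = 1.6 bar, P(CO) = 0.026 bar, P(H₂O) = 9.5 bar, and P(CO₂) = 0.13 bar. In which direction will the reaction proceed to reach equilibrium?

forward (toward products)

Q_p = P(CO₂)·P(H₂) / (P(CO)·P(H₂O)) = (0.13)·(1.6) / ((0.026)·(9.5)) = 0.84
Q_p = 0.84 < K_p = 13, so the forward reaction proceeds.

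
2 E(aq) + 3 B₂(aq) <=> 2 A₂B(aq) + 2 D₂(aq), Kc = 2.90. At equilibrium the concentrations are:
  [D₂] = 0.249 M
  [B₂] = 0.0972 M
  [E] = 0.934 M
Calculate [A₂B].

[A₂B] = 0.194 M

At equilibrium, Kc = [A₂B]²·[D₂]² / ([E]²·[B₂]³) = 2.90.
([A₂B])²·(0.249)² / ((0.934)²·(0.0972)³) = 2.90
[A₂B]² = 0.0375 ⇒ [A₂B] = 0.194 M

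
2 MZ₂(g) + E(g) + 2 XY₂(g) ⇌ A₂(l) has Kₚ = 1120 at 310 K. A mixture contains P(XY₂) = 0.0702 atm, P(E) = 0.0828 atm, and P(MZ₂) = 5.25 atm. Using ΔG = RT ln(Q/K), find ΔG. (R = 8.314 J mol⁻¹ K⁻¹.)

(A₂ is a pure liquid — omitted from Qₚ.)
Qₚ = 1 / (P(MZ₂)²·P(E)·P(XY₂)²) = 1 / ((5.25)²·(0.0828)·(0.0702)²) = 88.9
ΔG = RT ln(Qₚ/Kₚ) = (8.314 J mol⁻¹ K⁻¹)(310 K) × ln(88.9/1120)
   = (2.577 kJ/mol)(-2.534) = -6.53 kJ/mol
ΔG < 0, so the forward reaction is spontaneous (proceeds forward).

ΔG = -6.53 kJ/mol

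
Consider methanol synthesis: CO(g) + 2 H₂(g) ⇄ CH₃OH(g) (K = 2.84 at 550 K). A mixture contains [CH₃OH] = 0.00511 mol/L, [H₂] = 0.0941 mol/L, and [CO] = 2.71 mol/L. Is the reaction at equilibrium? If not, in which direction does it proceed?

Q = [CH₃OH] / ([CO]·[H₂]²) = (0.00511) / ((2.71)·(0.0941)²) = 0.213
Q = 0.213 < K = 2.84, so the forward reaction proceeds.

to the right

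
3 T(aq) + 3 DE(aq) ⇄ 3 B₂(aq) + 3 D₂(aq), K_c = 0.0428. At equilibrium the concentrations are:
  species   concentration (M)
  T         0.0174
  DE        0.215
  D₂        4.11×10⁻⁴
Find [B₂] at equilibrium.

[B₂] = 3.18 M

At equilibrium, K_c = [B₂]³·[D₂]³ / ([T]³·[DE]³) = 0.0428.
([B₂])³·(4.11×10⁻⁴)³ / ((0.0174)³·(0.215)³) = 0.0428
[B₂]³ = 32.3 ⇒ [B₂] = 3.18 M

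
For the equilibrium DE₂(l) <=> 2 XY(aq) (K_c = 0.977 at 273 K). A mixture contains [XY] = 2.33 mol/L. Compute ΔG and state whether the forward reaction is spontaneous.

ΔG = 3.89 kJ/mol; the forward reaction is non-spontaneous

(DE₂ is a pure liquid — omitted from Q_c.)
Q_c = [XY]² = (2.33)² = 5.43
ΔG = RT ln(Q_c/K_c) = (8.314 J mol⁻¹ K⁻¹)(273 K) × ln(5.43/0.977)
   = (2.270 kJ/mol)(1.715) = 3.89 kJ/mol
ΔG > 0, so the forward reaction is non-spontaneous (proceeds in reverse).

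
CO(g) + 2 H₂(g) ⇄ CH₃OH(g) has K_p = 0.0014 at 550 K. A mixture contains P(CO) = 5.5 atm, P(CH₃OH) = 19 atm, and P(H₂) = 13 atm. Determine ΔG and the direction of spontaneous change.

ΔG = 12.3 kJ/mol; the forward reaction is non-spontaneous

Q_p = P(CH₃OH) / (P(CO)·P(H₂)²) = (19) / ((5.5)·(13)²) = 0.0204
ΔG = RT ln(Q_p/K_p) = (8.314 J mol⁻¹ K⁻¹)(550 K) × ln(0.0204/0.0014)
   = (4.573 kJ/mol)(2.679) = 12.3 kJ/mol
ΔG > 0, so the forward reaction is non-spontaneous (proceeds in reverse).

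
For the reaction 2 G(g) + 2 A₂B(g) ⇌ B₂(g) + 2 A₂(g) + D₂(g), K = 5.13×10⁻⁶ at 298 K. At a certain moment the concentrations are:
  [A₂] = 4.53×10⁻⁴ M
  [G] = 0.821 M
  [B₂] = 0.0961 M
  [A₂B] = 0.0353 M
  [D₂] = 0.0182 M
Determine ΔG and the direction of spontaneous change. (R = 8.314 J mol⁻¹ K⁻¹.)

Q = [B₂]·[A₂]²·[D₂] / ([G]²·[A₂B]²) = (0.0961)·(4.53×10⁻⁴)²·(0.0182) / ((0.821)²·(0.0353)²) = 4.27×10⁻⁷
ΔG = RT ln(Q/K) = (8.314 J mol⁻¹ K⁻¹)(298 K) × ln(4.27×10⁻⁷/5.13×10⁻⁶)
   = (2.478 kJ/mol)(-2.486) = -6.16 kJ/mol
ΔG < 0, so the forward reaction is spontaneous (proceeds forward).

ΔG = -6.16 kJ/mol; the forward reaction is spontaneous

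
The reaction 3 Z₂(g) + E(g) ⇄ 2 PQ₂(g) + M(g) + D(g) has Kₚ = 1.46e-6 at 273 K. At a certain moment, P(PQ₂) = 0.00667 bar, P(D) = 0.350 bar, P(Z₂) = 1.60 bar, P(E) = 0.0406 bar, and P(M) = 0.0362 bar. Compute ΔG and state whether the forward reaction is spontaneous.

ΔG = 1.91 kJ/mol; the forward reaction is non-spontaneous

Qₚ = P(PQ₂)²·P(M)·P(D) / (P(Z₂)³·P(E)) = (0.00667)²·(0.0362)·(0.350) / ((1.60)³·(0.0406)) = 3.39e-6
ΔG = RT ln(Qₚ/Kₚ) = (8.314 J mol⁻¹ K⁻¹)(273 K) × ln(3.39e-6/1.46e-6)
   = (2.270 kJ/mol)(0.8424) = 1.91 kJ/mol
ΔG > 0, so the forward reaction is non-spontaneous (proceeds in reverse).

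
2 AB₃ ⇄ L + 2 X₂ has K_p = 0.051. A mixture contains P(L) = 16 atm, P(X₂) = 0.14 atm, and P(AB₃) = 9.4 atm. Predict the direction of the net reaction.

toward products

Q_p = P(L)·P(X₂)² / P(AB₃)² = (16)·(0.14)² / (9.4)² = 0.0035
Q_p = 0.0035 < K_p = 0.051, so the forward reaction proceeds.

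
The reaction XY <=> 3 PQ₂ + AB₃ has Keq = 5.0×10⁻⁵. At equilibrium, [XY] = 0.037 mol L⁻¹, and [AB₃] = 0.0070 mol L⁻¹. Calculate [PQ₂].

[PQ₂] = 0.064 mol L⁻¹

At equilibrium, Keq = [PQ₂]³·[AB₃] / [XY] = 5.0×10⁻⁵.
([PQ₂])³·(0.0070) / (0.037) = 5.0×10⁻⁵
[PQ₂]³ = 2.64×10⁻⁴ ⇒ [PQ₂] = 0.064 mol L⁻¹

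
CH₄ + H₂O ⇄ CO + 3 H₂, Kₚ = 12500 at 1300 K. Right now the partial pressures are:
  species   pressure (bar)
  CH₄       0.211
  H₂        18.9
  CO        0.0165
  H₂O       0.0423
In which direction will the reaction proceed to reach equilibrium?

Qₚ = P(CO)·P(H₂)³ / (P(CH₄)·P(H₂O)) = (0.0165)·(18.9)³ / ((0.211)·(0.0423)) = 12500
Qₚ = 12500 = Kₚ, so the system is already at equilibrium.

neither direction; the system is at equilibrium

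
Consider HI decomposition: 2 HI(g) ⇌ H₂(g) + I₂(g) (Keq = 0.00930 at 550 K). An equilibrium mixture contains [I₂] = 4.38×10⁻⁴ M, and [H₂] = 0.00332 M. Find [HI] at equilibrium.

At equilibrium, Keq = [H₂]·[I₂] / [HI]² = 0.00930.
(0.00332)·(4.38×10⁻⁴) / ([HI])² = 0.00930
[HI]² = 1.56×10⁻⁴ ⇒ [HI] = 0.0125 M

[HI] = 0.0125 M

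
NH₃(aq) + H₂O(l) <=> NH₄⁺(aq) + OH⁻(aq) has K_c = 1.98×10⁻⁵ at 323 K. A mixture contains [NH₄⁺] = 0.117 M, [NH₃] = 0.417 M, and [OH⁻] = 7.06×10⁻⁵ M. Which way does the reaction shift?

(H₂O is a pure liquid — omitted from Q_c.)
Q_c = [NH₄⁺]·[OH⁻] / [NH₃] = (0.117)·(7.06×10⁻⁵) / (0.417) = 1.98×10⁻⁵
Q_c = 1.98×10⁻⁵ = K_c, so the system is already at equilibrium.

at equilibrium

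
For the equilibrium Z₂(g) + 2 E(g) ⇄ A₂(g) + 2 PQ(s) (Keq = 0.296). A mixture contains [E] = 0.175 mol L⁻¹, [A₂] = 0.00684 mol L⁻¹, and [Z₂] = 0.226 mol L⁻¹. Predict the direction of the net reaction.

(PQ is a pure solid — omitted from Q.)
Q = [A₂] / ([Z₂]·[E]²) = (0.00684) / ((0.226)·(0.175)²) = 0.988
Q = 0.988 > Keq = 0.296, so the reverse reaction proceeds.

reverse (toward reactants)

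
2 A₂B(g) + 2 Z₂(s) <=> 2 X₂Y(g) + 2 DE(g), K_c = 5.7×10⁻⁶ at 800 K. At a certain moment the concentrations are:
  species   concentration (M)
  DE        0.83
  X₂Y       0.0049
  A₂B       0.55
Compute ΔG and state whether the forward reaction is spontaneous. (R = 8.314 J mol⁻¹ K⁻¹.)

(Z₂ is a pure solid — omitted from Q_c.)
Q_c = [X₂Y]²·[DE]² / [A₂B]² = (0.0049)²·(0.83)² / (0.55)² = 5.47×10⁻⁵
ΔG = RT ln(Q_c/K_c) = (8.314 J mol⁻¹ K⁻¹)(800 K) × ln(5.47×10⁻⁵/5.7×10⁻⁶)
   = (6.651 kJ/mol)(2.261) = 15.0 kJ/mol
ΔG > 0, so the forward reaction is non-spontaneous (proceeds in reverse).

ΔG = 15.0 kJ/mol; the forward reaction is non-spontaneous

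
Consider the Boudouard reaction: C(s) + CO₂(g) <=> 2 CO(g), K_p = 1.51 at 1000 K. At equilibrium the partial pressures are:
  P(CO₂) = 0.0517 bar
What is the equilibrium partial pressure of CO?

P(CO) = 0.279 bar

(C is a pure solid — omitted from K_p.)
At equilibrium, K_p = P(CO)² / P(CO₂) = 1.51.
(P(CO))² / (0.0517) = 1.51
P(CO)² = 0.0781 ⇒ P(CO) = 0.279 bar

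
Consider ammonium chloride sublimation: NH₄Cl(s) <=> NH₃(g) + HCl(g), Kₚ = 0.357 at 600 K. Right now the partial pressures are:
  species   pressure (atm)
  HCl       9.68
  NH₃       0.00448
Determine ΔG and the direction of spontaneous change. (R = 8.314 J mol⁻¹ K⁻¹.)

(NH₄Cl is a pure solid — omitted from Qₚ.)
Qₚ = P(NH₃)·P(HCl) = (0.00448)·(9.68) = 0.0434
ΔG = RT ln(Qₚ/Kₚ) = (8.314 J mol⁻¹ K⁻¹)(600 K) × ln(0.0434/0.357)
   = (4.988 kJ/mol)(-2.107) = -10.5 kJ/mol
ΔG < 0, so the forward reaction is spontaneous (proceeds forward).

ΔG = -10.5 kJ/mol; the forward reaction is spontaneous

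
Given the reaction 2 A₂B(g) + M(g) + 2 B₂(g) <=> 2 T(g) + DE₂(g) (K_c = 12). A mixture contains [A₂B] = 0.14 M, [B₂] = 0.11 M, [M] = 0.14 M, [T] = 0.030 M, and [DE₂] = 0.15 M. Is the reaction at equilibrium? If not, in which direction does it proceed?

forward (toward products)

Q_c = [T]²·[DE₂] / ([A₂B]²·[M]·[B₂]²) = (0.030)²·(0.15) / ((0.14)²·(0.14)·(0.11)²) = 4.1
Q_c = 4.1 < K_c = 12, so the forward reaction proceeds.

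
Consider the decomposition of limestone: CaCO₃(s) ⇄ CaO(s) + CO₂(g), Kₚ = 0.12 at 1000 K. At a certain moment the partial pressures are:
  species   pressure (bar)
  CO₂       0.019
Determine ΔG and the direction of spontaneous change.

(CaCO₃, CaO are pure solids — omitted from Qₚ.)
Qₚ = P(CO₂) = 0.0190
ΔG = RT ln(Qₚ/Kₚ) = (8.314 J mol⁻¹ K⁻¹)(1000 K) × ln(0.0190/0.12)
   = (8.314 kJ/mol)(-1.843) = -15.3 kJ/mol
ΔG < 0, so the forward reaction is spontaneous (proceeds forward).

ΔG = -15.3 kJ/mol; the forward reaction is spontaneous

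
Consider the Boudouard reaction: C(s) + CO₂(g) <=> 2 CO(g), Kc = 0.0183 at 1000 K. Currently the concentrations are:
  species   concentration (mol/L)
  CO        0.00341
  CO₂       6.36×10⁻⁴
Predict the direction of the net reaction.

neither direction; the system is at equilibrium

(C is a pure solid — omitted from Qc.)
Qc = [CO]² / [CO₂] = (0.00341)² / (6.36×10⁻⁴) = 0.0183
Qc = 0.0183 = Kc, so the system is already at equilibrium.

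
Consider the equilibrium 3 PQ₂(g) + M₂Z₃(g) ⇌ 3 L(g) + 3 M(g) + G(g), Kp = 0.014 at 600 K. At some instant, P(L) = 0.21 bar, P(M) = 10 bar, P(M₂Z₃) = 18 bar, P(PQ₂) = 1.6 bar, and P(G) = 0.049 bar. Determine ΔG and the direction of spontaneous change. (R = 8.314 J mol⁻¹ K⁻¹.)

ΔG = -4.10 kJ/mol; the forward reaction is spontaneous

Qp = P(L)³·P(M)³·P(G) / (P(PQ₂)³·P(M₂Z₃)) = (0.21)³·(10)³·(0.049) / ((1.6)³·(18)) = 0.00615
ΔG = RT ln(Qp/Kp) = (8.314 J mol⁻¹ K⁻¹)(600 K) × ln(0.00615/0.014)
   = (4.988 kJ/mol)(-0.8226) = -4.10 kJ/mol
ΔG < 0, so the forward reaction is spontaneous (proceeds forward).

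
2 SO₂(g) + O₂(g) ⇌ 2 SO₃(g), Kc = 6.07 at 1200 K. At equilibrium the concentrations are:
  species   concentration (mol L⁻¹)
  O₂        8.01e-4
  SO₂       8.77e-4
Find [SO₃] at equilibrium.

[SO₃] = 6.12e-5 mol L⁻¹

At equilibrium, Kc = [SO₃]² / ([SO₂]²·[O₂]) = 6.07.
([SO₃])² / ((8.77e-4)²·(8.01e-4)) = 6.07
[SO₃]² = 3.74e-9 ⇒ [SO₃] = 6.12e-5 mol L⁻¹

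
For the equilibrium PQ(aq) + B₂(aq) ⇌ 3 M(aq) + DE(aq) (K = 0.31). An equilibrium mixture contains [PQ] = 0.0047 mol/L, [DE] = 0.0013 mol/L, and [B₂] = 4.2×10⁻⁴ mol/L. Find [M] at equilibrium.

At equilibrium, K = [M]³·[DE] / ([PQ]·[B₂]) = 0.31.
([M])³·(0.0013) / ((0.0047)·(4.2×10⁻⁴)) = 0.31
[M]³ = 4.71×10⁻⁴ ⇒ [M] = 0.078 mol/L

[M] = 0.078 mol/L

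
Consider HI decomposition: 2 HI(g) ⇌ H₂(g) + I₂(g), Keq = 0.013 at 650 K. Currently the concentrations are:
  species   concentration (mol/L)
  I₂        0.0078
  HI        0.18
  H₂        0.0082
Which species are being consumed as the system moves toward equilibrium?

Q = [H₂]·[I₂] / [HI]² = (0.0082)·(0.0078) / (0.18)² = 0.0020
Q = 0.0020 < Keq = 0.013: net forward reaction.

HI (reactants)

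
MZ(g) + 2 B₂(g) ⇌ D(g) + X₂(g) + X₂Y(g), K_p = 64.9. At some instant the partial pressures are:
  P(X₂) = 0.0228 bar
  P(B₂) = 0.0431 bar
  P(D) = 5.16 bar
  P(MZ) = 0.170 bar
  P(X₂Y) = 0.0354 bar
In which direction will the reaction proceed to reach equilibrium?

in the forward direction

Q_p = P(D)·P(X₂)·P(X₂Y) / (P(MZ)·P(B₂)²) = (5.16)·(0.0228)·(0.0354) / ((0.170)·(0.0431)²) = 13.2
Q_p = 13.2 < K_p = 64.9, so the forward reaction proceeds.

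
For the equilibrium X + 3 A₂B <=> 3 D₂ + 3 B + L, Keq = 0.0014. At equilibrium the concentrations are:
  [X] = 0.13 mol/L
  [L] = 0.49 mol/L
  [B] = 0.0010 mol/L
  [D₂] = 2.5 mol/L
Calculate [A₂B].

[A₂B] = 0.035 mol/L

At equilibrium, Keq = [D₂]³·[B]³·[L] / ([X]·[A₂B]³) = 0.0014.
(2.5)³·(0.0010)³·(0.49) / ((0.13)·([A₂B])³) = 0.0014
[A₂B]³ = 4.21e-5 ⇒ [A₂B] = 0.035 mol/L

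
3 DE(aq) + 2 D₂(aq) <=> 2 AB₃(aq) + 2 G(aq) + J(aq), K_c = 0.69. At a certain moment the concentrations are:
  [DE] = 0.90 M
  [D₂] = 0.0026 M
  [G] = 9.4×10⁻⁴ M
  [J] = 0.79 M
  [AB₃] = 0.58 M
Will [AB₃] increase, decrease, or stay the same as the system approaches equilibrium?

increase

Q_c = [AB₃]²·[G]²·[J] / ([DE]³·[D₂]²) = (0.58)²·(9.4×10⁻⁴)²·(0.79) / ((0.90)³·(0.0026)²) = 0.048
Q_c = 0.048 < K_c = 0.69: net forward reaction.
AB₃ is a product, so it increases.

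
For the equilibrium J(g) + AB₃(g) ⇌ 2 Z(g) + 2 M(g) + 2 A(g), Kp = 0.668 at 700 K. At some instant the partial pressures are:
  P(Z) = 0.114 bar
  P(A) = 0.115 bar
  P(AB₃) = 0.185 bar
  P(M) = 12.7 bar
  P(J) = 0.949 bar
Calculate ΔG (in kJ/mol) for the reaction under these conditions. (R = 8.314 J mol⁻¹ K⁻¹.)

ΔG = -8.39 kJ/mol

Qp = P(Z)²·P(M)²·P(A)² / (P(J)·P(AB₃)) = (0.114)²·(12.7)²·(0.115)² / ((0.949)·(0.185)) = 0.158
ΔG = RT ln(Qp/Kp) = (8.314 J mol⁻¹ K⁻¹)(700 K) × ln(0.158/0.668)
   = (5.820 kJ/mol)(-1.442) = -8.39 kJ/mol
ΔG < 0, so the forward reaction is spontaneous (proceeds forward).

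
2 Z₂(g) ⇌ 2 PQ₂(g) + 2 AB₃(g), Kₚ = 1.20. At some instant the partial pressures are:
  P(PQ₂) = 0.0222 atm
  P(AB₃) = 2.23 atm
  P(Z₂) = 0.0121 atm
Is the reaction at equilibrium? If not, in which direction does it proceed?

Qₚ = P(PQ₂)²·P(AB₃)² / P(Z₂)² = (0.0222)²·(2.23)² / (0.0121)² = 16.7
Qₚ = 16.7 > Kₚ = 1.20, so the reverse reaction proceeds.

toward reactants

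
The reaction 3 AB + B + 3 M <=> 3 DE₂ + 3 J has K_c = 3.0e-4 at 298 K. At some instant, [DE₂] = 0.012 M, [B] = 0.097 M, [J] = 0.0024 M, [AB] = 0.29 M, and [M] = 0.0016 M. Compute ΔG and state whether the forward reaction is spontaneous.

Q_c = [DE₂]³·[J]³ / ([AB]³·[B]·[M]³) = (0.012)³·(0.0024)³ / ((0.29)³·(0.097)·(0.0016)³) = 0.00247
ΔG = RT ln(Q_c/K_c) = (8.314 J mol⁻¹ K⁻¹)(298 K) × ln(0.00247/3.0e-4)
   = (2.478 kJ/mol)(2.108) = 5.22 kJ/mol
ΔG > 0, so the forward reaction is non-spontaneous (proceeds in reverse).

ΔG = 5.22 kJ/mol; the forward reaction is non-spontaneous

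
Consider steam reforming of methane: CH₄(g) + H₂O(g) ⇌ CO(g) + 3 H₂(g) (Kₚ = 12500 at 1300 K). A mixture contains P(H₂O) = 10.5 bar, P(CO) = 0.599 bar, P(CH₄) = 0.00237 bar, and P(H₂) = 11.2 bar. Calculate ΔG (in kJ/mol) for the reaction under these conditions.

ΔG = 10.8 kJ/mol

Qₚ = P(CO)·P(H₂)³ / (P(CH₄)·P(H₂O)) = (0.599)·(11.2)³ / ((0.00237)·(10.5)) = 33800
ΔG = RT ln(Qₚ/Kₚ) = (8.314 J mol⁻¹ K⁻¹)(1300 K) × ln(33800/12500)
   = (10.81 kJ/mol)(0.9947) = 10.8 kJ/mol
ΔG > 0, so the forward reaction is non-spontaneous (proceeds in reverse).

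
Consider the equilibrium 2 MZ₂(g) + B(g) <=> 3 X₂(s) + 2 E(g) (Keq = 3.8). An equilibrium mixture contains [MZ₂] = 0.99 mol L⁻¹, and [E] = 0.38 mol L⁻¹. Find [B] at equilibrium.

(X₂ is a pure solid — omitted from Keq.)
At equilibrium, Keq = [E]² / ([MZ₂]²·[B]) = 3.8.
(0.38)² / ((0.99)²·([B])) = 3.8
[B] = 0.0388 = 0.039 mol L⁻¹

[B] = 0.039 mol L⁻¹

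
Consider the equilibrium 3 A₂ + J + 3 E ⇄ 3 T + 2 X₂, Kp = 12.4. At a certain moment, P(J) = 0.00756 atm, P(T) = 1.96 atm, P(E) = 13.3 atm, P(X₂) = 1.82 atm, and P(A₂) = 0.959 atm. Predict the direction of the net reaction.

Qp = P(T)³·P(X₂)² / (P(A₂)³·P(J)·P(E)³) = (1.96)³·(1.82)² / ((0.959)³·(0.00756)·(13.3)³) = 1.59
Qp = 1.59 < Kp = 12.4, so the forward reaction proceeds.

toward products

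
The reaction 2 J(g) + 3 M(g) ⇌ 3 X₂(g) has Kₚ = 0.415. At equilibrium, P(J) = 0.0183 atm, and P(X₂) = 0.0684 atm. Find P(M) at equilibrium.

At equilibrium, Kₚ = P(X₂)³ / (P(J)²·P(M)³) = 0.415.
(0.0684)³ / ((0.0183)²·(P(M))³) = 0.415
P(M)³ = 2.30 ⇒ P(M) = 1.32 atm

P(M) = 1.32 atm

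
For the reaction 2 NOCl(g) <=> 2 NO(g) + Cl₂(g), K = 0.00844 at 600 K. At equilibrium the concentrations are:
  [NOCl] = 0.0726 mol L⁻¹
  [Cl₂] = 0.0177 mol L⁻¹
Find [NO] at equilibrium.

At equilibrium, K = [NO]²·[Cl₂] / [NOCl]² = 0.00844.
([NO])²·(0.0177) / (0.0726)² = 0.00844
[NO]² = 0.00251 ⇒ [NO] = 0.0501 mol L⁻¹

[NO] = 0.0501 mol L⁻¹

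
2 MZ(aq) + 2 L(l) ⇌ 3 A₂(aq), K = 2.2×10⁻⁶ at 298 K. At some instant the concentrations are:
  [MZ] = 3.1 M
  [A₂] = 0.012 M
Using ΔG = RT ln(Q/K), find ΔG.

(L is a pure liquid — omitted from Q.)
Q = [A₂]³ / [MZ]² = (0.012)³ / (3.1)² = 1.80×10⁻⁷
ΔG = RT ln(Q/K) = (8.314 J mol⁻¹ K⁻¹)(298 K) × ln(1.80×10⁻⁷/2.2×10⁻⁶)
   = (2.478 kJ/mol)(-2.503) = -6.20 kJ/mol
ΔG < 0, so the forward reaction is spontaneous (proceeds forward).

ΔG = -6.20 kJ/mol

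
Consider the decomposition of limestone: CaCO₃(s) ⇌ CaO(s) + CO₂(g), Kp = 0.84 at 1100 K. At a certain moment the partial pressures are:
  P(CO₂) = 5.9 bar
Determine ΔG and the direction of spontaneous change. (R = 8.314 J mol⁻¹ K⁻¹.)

ΔG = 17.8 kJ/mol; the forward reaction is non-spontaneous

(CaCO₃, CaO are pure solids — omitted from Qp.)
Qp = P(CO₂) = 5.90
ΔG = RT ln(Qp/Kp) = (8.314 J mol⁻¹ K⁻¹)(1100 K) × ln(5.90/0.84)
   = (9.145 kJ/mol)(1.949) = 17.8 kJ/mol
ΔG > 0, so the forward reaction is non-spontaneous (proceeds in reverse).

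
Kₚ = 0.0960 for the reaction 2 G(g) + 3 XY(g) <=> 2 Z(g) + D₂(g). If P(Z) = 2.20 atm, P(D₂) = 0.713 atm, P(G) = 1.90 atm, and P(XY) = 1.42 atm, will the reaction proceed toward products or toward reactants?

Qₚ = P(Z)²·P(D₂) / (P(G)²·P(XY)³) = (2.20)²·(0.713) / ((1.90)²·(1.42)³) = 0.334
Qₚ = 0.334 > Kₚ = 0.0960, so the reverse reaction proceeds.

toward reactants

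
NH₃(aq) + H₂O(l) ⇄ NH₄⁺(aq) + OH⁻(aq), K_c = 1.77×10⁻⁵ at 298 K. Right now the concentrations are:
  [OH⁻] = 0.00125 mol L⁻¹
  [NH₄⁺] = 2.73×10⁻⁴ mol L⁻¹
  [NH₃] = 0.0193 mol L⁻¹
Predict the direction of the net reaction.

neither direction; the system is at equilibrium

(H₂O is a pure liquid — omitted from Q_c.)
Q_c = [NH₄⁺]·[OH⁻] / [NH₃] = (2.73×10⁻⁴)·(0.00125) / (0.0193) = 1.77×10⁻⁵
Q_c = 1.77×10⁻⁵ = K_c, so the system is already at equilibrium.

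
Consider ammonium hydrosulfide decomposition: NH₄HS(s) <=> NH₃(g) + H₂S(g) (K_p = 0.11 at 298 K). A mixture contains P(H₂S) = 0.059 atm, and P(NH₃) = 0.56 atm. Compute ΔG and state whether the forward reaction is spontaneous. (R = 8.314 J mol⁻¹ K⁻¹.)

ΔG = -2.98 kJ/mol; the forward reaction is spontaneous

(NH₄HS is a pure solid — omitted from Q_p.)
Q_p = P(NH₃)·P(H₂S) = (0.56)·(0.059) = 0.0330
ΔG = RT ln(Q_p/K_p) = (8.314 J mol⁻¹ K⁻¹)(298 K) × ln(0.0330/0.11)
   = (2.478 kJ/mol)(-1.204) = -2.98 kJ/mol
ΔG < 0, so the forward reaction is spontaneous (proceeds forward).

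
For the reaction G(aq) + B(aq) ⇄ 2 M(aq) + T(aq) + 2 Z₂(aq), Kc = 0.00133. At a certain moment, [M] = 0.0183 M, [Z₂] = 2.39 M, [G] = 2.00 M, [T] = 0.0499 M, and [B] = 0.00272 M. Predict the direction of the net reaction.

Qc = [M]²·[T]·[Z₂]² / ([G]·[B]) = (0.0183)²·(0.0499)·(2.39)² / ((2.00)·(0.00272)) = 0.0175
Qc = 0.0175 > Kc = 0.00133, so the reverse reaction proceeds.

to the left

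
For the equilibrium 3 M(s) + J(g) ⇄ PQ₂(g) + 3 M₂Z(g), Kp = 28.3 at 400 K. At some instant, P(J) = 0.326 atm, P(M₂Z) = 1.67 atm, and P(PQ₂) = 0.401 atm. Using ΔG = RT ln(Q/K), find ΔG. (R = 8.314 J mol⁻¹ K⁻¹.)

ΔG = -5.31 kJ/mol

(M is a pure solid — omitted from Qp.)
Qp = P(PQ₂)·P(M₂Z)³ / P(J) = (0.401)·(1.67)³ / (0.326) = 5.73
ΔG = RT ln(Qp/Kp) = (8.314 J mol⁻¹ K⁻¹)(400 K) × ln(5.73/28.3)
   = (3.326 kJ/mol)(-1.597) = -5.31 kJ/mol
ΔG < 0, so the forward reaction is spontaneous (proceeds forward).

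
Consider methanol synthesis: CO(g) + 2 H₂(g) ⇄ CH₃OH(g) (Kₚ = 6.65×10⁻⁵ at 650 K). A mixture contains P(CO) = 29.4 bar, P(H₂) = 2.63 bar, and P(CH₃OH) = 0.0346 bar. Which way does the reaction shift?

Qₚ = P(CH₃OH) / (P(CO)·P(H₂)²) = (0.0346) / ((29.4)·(2.63)²) = 1.70×10⁻⁴
Qₚ = 1.70×10⁻⁴ > Kₚ = 6.65×10⁻⁵, so the reverse reaction proceeds.

in the reverse direction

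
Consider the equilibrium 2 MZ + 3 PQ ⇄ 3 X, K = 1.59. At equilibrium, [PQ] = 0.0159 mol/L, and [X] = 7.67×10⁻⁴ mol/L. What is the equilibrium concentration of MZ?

At equilibrium, K = [X]³ / ([MZ]²·[PQ]³) = 1.59.
(7.67×10⁻⁴)³ / (([MZ])²·(0.0159)³) = 1.59
[MZ]² = 7.06×10⁻⁵ ⇒ [MZ] = 0.00840 mol/L

[MZ] = 0.00840 mol/L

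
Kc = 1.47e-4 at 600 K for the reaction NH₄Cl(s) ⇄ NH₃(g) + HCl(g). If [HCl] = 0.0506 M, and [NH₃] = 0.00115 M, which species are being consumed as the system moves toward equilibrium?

NH₄Cl (reactants)

(NH₄Cl is a pure solid — omitted from Qc.)
Qc = [NH₃]·[HCl] = (0.00115)·(0.0506) = 5.82e-5
Qc = 5.82e-5 < Kc = 1.47e-4: net forward reaction.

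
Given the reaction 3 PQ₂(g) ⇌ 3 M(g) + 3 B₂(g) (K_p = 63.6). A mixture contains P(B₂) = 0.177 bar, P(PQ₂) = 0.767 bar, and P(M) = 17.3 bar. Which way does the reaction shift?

at equilibrium

Q_p = P(M)³·P(B₂)³ / P(PQ₂)³ = (17.3)³·(0.177)³ / (0.767)³ = 63.6
Q_p = 63.6 = K_p, so the system is already at equilibrium.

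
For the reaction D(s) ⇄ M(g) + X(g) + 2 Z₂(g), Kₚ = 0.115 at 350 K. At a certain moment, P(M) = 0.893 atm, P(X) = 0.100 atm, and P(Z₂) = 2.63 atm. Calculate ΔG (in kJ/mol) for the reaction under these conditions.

ΔG = 4.89 kJ/mol

(D is a pure solid — omitted from Qₚ.)
Qₚ = P(M)·P(X)·P(Z₂)² = (0.893)·(0.100)·(2.63)² = 0.618
ΔG = RT ln(Qₚ/Kₚ) = (8.314 J mol⁻¹ K⁻¹)(350 K) × ln(0.618/0.115)
   = (2.910 kJ/mol)(1.682) = 4.89 kJ/mol
ΔG > 0, so the forward reaction is non-spontaneous (proceeds in reverse).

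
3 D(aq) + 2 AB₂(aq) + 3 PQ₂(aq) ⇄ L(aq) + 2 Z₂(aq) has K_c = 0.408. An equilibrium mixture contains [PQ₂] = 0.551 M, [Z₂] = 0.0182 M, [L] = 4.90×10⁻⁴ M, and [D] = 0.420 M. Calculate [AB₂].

[AB₂] = 0.00567 M

At equilibrium, K_c = [L]·[Z₂]² / ([D]³·[AB₂]²·[PQ₂]³) = 0.408.
(4.90×10⁻⁴)·(0.0182)² / ((0.420)³·([AB₂])²·(0.551)³) = 0.408
[AB₂]² = 3.21×10⁻⁵ ⇒ [AB₂] = 0.00567 M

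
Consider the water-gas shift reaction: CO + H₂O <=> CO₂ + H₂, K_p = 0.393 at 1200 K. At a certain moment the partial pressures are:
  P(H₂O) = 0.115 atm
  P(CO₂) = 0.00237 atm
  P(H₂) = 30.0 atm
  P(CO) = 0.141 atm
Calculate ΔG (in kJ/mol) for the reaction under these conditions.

ΔG = 24.1 kJ/mol

Q_p = P(CO₂)·P(H₂) / (P(CO)·P(H₂O)) = (0.00237)·(30.0) / ((0.141)·(0.115)) = 4.38
ΔG = RT ln(Q_p/K_p) = (8.314 J mol⁻¹ K⁻¹)(1200 K) × ln(4.38/0.393)
   = (9.977 kJ/mol)(2.411) = 24.1 kJ/mol
ΔG > 0, so the forward reaction is non-spontaneous (proceeds in reverse).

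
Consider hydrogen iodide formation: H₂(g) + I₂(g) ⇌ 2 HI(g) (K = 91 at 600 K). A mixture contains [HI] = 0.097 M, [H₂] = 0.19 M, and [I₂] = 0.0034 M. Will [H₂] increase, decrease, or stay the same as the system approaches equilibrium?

decrease

Q = [HI]² / ([H₂]·[I₂]) = (0.097)² / ((0.19)·(0.0034)) = 15
Q = 15 < K = 91: net forward reaction.
H₂ is a reactant, so it decreases.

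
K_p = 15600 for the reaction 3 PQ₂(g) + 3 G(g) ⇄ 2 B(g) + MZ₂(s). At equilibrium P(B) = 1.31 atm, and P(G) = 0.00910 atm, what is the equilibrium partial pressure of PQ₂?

(MZ₂ is a pure solid — omitted from K_p.)
At equilibrium, K_p = P(B)² / (P(PQ₂)³·P(G)³) = 15600.
(1.31)² / ((P(PQ₂))³·(0.00910)³) = 15600
P(PQ₂)³ = 146 ⇒ P(PQ₂) = 5.27 atm

P(PQ₂) = 5.27 atm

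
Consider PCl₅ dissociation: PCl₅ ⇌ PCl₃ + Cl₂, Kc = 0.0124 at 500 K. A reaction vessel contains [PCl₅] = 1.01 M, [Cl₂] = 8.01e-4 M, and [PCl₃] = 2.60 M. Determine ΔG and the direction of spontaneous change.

Qc = [PCl₃]·[Cl₂] / [PCl₅] = (2.60)·(8.01e-4) / (1.01) = 0.00206
ΔG = RT ln(Qc/Kc) = (8.314 J mol⁻¹ K⁻¹)(500 K) × ln(0.00206/0.0124)
   = (4.157 kJ/mol)(-1.795) = -7.46 kJ/mol
ΔG < 0, so the forward reaction is spontaneous (proceeds forward).

ΔG = -7.46 kJ/mol; the forward reaction is spontaneous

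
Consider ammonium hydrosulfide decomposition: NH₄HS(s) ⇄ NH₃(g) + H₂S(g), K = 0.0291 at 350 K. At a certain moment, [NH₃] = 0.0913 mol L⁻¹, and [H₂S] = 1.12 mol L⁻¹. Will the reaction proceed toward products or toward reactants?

(NH₄HS is a pure solid — omitted from Q.)
Q = [NH₃]·[H₂S] = (0.0913)·(1.12) = 0.102
Q = 0.102 > K = 0.0291, so the reverse reaction proceeds.

to the left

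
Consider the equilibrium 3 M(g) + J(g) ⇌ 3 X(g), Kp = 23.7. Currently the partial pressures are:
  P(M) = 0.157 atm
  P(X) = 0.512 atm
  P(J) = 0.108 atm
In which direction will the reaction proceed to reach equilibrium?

Qp = P(X)³ / (P(M)³·P(J)) = (0.512)³ / ((0.157)³·(0.108)) = 321
Qp = 321 > Kp = 23.7, so the reverse reaction proceeds.

to the left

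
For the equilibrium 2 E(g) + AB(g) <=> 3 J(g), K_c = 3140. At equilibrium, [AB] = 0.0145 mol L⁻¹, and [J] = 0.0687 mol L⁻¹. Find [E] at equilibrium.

[E] = 0.00267 mol L⁻¹

At equilibrium, K_c = [J]³ / ([E]²·[AB]) = 3140.
(0.0687)³ / (([E])²·(0.0145)) = 3140
[E]² = 7.12×10⁻⁶ ⇒ [E] = 0.00267 mol L⁻¹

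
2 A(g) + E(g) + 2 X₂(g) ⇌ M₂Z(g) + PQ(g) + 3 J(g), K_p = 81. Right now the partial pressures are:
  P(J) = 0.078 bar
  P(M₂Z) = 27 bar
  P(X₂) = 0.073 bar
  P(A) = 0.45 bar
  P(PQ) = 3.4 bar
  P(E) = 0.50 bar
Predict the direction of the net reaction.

neither direction; the system is at equilibrium

Q_p = P(M₂Z)·P(PQ)·P(J)³ / (P(A)²·P(E)·P(X₂)²) = (27)·(3.4)·(0.078)³ / ((0.45)²·(0.50)·(0.073)²) = 81
Q_p = 81 = K_p, so the system is already at equilibrium.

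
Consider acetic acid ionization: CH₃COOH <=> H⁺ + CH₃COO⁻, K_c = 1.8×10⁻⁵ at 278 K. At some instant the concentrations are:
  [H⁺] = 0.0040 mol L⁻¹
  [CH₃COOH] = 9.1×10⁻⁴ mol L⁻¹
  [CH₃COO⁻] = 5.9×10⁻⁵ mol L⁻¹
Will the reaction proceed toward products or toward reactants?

Q_c = [H⁺]·[CH₃COO⁻] / [CH₃COOH] = (0.0040)·(5.9×10⁻⁵) / (9.1×10⁻⁴) = 2.6×10⁻⁴
Q_c = 2.6×10⁻⁴ > K_c = 1.8×10⁻⁵, so the reverse reaction proceeds.

to the left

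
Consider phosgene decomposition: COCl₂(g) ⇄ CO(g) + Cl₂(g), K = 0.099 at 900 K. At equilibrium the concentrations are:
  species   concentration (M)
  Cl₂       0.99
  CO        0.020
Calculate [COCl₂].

At equilibrium, K = [CO]·[Cl₂] / [COCl₂] = 0.099.
(0.020)·(0.99) / ([COCl₂]) = 0.099
[COCl₂] = 0.200 = 0.20 M

[COCl₂] = 0.20 M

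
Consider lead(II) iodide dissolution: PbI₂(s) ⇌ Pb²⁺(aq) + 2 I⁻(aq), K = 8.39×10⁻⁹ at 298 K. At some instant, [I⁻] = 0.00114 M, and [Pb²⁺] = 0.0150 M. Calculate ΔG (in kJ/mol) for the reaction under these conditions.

(PbI₂ is a pure solid — omitted from Q.)
Q = [Pb²⁺]·[I⁻]² = (0.0150)·(0.00114)² = 1.95×10⁻⁸
ΔG = RT ln(Q/K) = (8.314 J mol⁻¹ K⁻¹)(298 K) × ln(1.95×10⁻⁸/8.39×10⁻⁹)
   = (2.478 kJ/mol)(0.8434) = 2.09 kJ/mol
ΔG > 0, so the forward reaction is non-spontaneous (proceeds in reverse).

ΔG = 2.09 kJ/mol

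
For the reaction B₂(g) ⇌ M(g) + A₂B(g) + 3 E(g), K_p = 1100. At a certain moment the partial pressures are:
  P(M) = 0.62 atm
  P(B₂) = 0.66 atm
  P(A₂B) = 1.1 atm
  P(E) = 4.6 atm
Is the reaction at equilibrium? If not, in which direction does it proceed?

to the right

Q_p = P(M)·P(A₂B)·P(E)³ / P(B₂) = (0.62)·(1.1)·(4.6)³ / (0.66) = 100
Q_p = 100 < K_p = 1100, so the forward reaction proceeds.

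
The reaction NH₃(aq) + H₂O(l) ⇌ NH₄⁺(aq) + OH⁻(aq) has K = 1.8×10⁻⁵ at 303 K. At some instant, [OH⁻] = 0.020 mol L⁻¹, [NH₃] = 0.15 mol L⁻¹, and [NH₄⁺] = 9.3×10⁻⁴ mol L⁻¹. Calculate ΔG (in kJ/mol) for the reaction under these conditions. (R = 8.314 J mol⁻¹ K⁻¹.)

(H₂O is a pure liquid — omitted from Q.)
Q = [NH₄⁺]·[OH⁻] / [NH₃] = (9.3×10⁻⁴)·(0.020) / (0.15) = 1.24×10⁻⁴
ΔG = RT ln(Q/K) = (8.314 J mol⁻¹ K⁻¹)(303 K) × ln(1.24×10⁻⁴/1.8×10⁻⁵)
   = (2.519 kJ/mol)(1.930) = 4.86 kJ/mol
ΔG > 0, so the forward reaction is non-spontaneous (proceeds in reverse).

ΔG = 4.86 kJ/mol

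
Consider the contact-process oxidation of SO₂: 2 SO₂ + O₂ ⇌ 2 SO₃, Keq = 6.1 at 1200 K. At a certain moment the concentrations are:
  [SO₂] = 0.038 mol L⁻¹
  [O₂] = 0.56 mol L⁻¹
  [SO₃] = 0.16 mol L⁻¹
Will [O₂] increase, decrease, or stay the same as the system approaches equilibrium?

Q = [SO₃]² / ([SO₂]²·[O₂]) = (0.16)² / ((0.038)²·(0.56)) = 32
Q = 32 > Keq = 6.1: net reverse reaction.
O₂ is a reactant, so it increases.

increase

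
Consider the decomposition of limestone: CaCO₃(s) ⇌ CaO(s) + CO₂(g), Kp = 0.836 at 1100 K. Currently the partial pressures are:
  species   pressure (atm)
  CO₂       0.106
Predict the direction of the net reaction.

forward (toward products)

(CaCO₃, CaO are pure solids — omitted from Qp.)
Qp = P(CO₂) = 0.106
Qp = 0.106 < Kp = 0.836, so the forward reaction proceeds.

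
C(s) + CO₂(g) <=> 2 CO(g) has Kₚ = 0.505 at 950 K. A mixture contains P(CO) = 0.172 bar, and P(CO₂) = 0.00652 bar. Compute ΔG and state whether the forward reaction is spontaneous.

ΔG = 17.3 kJ/mol; the forward reaction is non-spontaneous

(C is a pure solid — omitted from Qₚ.)
Qₚ = P(CO)² / P(CO₂) = (0.172)² / (0.00652) = 4.54
ΔG = RT ln(Qₚ/Kₚ) = (8.314 J mol⁻¹ K⁻¹)(950 K) × ln(4.54/0.505)
   = (7.898 kJ/mol)(2.196) = 17.3 kJ/mol
ΔG > 0, so the forward reaction is non-spontaneous (proceeds in reverse).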